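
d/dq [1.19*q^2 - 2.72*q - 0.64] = 2.38*q - 2.72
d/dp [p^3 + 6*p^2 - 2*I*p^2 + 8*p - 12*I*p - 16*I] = 3*p^2 + 4*p*(3 - I) + 8 - 12*I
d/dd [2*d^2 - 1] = 4*d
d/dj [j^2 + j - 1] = 2*j + 1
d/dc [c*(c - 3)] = 2*c - 3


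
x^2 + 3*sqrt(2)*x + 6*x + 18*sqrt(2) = (x + 6)*(x + 3*sqrt(2))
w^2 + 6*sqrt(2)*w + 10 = (w + sqrt(2))*(w + 5*sqrt(2))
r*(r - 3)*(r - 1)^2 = r^4 - 5*r^3 + 7*r^2 - 3*r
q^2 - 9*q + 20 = (q - 5)*(q - 4)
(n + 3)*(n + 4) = n^2 + 7*n + 12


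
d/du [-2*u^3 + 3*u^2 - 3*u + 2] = -6*u^2 + 6*u - 3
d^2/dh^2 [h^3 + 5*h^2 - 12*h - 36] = 6*h + 10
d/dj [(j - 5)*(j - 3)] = 2*j - 8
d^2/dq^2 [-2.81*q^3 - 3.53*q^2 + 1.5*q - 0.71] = -16.86*q - 7.06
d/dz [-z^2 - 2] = -2*z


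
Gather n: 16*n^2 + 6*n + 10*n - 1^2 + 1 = 16*n^2 + 16*n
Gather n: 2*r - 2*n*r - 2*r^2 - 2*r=-2*n*r - 2*r^2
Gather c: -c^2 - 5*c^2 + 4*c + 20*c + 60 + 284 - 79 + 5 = -6*c^2 + 24*c + 270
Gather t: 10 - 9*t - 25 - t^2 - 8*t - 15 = -t^2 - 17*t - 30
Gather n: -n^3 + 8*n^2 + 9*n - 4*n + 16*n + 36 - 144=-n^3 + 8*n^2 + 21*n - 108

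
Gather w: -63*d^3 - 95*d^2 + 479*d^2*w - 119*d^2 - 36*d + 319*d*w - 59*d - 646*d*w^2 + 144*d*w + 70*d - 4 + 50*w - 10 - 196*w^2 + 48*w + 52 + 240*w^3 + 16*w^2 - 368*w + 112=-63*d^3 - 214*d^2 - 25*d + 240*w^3 + w^2*(-646*d - 180) + w*(479*d^2 + 463*d - 270) + 150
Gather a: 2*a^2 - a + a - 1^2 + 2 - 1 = 2*a^2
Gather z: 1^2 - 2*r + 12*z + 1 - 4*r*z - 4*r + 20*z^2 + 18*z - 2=-6*r + 20*z^2 + z*(30 - 4*r)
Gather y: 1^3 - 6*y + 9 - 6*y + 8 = 18 - 12*y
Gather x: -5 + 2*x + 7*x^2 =7*x^2 + 2*x - 5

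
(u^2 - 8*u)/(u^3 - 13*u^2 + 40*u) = 1/(u - 5)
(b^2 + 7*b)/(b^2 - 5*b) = (b + 7)/(b - 5)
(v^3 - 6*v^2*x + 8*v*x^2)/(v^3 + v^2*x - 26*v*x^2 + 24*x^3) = v*(-v + 2*x)/(-v^2 - 5*v*x + 6*x^2)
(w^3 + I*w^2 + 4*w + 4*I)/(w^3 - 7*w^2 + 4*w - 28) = (w + I)/(w - 7)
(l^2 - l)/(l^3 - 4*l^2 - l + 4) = l/(l^2 - 3*l - 4)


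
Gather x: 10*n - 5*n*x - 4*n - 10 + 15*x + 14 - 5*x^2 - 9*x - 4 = 6*n - 5*x^2 + x*(6 - 5*n)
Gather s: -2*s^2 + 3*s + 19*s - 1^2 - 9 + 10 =-2*s^2 + 22*s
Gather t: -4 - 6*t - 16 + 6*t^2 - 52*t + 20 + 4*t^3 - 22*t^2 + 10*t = 4*t^3 - 16*t^2 - 48*t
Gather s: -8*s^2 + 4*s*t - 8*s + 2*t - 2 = -8*s^2 + s*(4*t - 8) + 2*t - 2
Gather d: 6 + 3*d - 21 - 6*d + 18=3 - 3*d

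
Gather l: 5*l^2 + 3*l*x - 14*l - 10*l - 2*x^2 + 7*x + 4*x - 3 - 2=5*l^2 + l*(3*x - 24) - 2*x^2 + 11*x - 5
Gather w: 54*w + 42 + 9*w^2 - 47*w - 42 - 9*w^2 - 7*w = 0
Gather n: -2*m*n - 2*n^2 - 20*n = -2*n^2 + n*(-2*m - 20)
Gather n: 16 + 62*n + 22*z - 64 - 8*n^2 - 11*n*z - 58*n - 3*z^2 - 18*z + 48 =-8*n^2 + n*(4 - 11*z) - 3*z^2 + 4*z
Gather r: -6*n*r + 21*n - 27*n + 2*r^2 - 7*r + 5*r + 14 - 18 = -6*n + 2*r^2 + r*(-6*n - 2) - 4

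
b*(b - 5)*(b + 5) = b^3 - 25*b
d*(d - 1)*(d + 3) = d^3 + 2*d^2 - 3*d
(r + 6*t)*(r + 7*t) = r^2 + 13*r*t + 42*t^2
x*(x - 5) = x^2 - 5*x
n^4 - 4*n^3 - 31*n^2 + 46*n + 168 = (n - 7)*(n - 3)*(n + 2)*(n + 4)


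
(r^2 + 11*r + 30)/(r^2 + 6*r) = (r + 5)/r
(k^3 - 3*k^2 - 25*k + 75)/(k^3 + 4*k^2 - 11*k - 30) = (k - 5)/(k + 2)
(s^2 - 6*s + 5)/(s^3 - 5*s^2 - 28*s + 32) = (s - 5)/(s^2 - 4*s - 32)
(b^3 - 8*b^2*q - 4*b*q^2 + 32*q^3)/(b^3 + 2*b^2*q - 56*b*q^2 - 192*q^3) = (b^2 - 4*q^2)/(b^2 + 10*b*q + 24*q^2)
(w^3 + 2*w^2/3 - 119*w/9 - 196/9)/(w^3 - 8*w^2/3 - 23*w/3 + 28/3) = (w + 7/3)/(w - 1)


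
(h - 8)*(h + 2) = h^2 - 6*h - 16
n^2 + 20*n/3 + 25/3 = (n + 5/3)*(n + 5)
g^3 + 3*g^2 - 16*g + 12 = (g - 2)*(g - 1)*(g + 6)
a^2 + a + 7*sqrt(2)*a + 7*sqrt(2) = (a + 1)*(a + 7*sqrt(2))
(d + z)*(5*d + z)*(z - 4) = 5*d^2*z - 20*d^2 + 6*d*z^2 - 24*d*z + z^3 - 4*z^2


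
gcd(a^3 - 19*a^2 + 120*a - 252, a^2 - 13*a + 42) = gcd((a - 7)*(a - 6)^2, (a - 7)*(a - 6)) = a^2 - 13*a + 42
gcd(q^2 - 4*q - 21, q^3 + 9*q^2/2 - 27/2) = q + 3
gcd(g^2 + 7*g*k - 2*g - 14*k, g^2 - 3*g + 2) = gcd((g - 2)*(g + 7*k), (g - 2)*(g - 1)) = g - 2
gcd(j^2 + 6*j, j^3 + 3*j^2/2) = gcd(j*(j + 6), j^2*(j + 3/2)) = j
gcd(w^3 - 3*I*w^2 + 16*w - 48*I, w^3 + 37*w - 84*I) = w^2 - 7*I*w - 12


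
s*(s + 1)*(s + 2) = s^3 + 3*s^2 + 2*s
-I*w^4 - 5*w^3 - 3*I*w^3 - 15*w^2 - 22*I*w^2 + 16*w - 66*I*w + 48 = (w + 3)*(w - 8*I)*(w + 2*I)*(-I*w + 1)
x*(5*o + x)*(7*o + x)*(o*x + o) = 35*o^3*x^2 + 35*o^3*x + 12*o^2*x^3 + 12*o^2*x^2 + o*x^4 + o*x^3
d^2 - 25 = (d - 5)*(d + 5)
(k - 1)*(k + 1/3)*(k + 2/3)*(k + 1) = k^4 + k^3 - 7*k^2/9 - k - 2/9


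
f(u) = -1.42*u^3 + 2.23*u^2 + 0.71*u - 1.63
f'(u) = -4.26*u^2 + 4.46*u + 0.71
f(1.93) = -2.16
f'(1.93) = -6.55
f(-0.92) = 0.71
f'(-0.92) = -7.00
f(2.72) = -11.78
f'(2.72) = -18.68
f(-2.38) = 28.46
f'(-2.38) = -34.04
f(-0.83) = 0.13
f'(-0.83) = -5.93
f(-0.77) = -0.21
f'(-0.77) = -5.25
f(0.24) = -1.35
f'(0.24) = 1.54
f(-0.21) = -1.67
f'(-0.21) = -0.41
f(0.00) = -1.63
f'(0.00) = 0.71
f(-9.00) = 1207.79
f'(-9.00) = -384.49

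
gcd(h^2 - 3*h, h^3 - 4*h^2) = h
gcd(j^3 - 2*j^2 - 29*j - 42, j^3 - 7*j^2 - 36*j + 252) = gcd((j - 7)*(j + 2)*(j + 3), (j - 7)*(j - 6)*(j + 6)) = j - 7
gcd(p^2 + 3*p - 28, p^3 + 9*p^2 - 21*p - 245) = p + 7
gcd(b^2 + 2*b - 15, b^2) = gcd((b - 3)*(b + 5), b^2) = 1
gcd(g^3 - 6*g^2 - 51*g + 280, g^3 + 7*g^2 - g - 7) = g + 7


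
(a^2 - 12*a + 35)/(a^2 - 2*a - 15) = (a - 7)/(a + 3)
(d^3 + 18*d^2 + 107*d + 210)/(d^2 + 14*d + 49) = (d^2 + 11*d + 30)/(d + 7)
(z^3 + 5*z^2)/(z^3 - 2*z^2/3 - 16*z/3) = 3*z*(z + 5)/(3*z^2 - 2*z - 16)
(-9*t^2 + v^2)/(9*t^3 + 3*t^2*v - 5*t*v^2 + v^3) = (-3*t - v)/(3*t^2 + 2*t*v - v^2)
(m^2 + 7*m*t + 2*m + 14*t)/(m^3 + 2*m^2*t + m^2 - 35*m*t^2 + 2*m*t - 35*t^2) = (-m - 2)/(-m^2 + 5*m*t - m + 5*t)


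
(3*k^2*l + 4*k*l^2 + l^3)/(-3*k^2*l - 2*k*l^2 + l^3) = (-3*k - l)/(3*k - l)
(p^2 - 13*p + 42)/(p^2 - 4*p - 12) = (p - 7)/(p + 2)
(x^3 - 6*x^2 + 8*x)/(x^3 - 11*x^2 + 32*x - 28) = x*(x - 4)/(x^2 - 9*x + 14)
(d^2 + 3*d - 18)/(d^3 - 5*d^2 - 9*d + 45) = (d + 6)/(d^2 - 2*d - 15)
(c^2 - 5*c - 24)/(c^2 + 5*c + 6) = (c - 8)/(c + 2)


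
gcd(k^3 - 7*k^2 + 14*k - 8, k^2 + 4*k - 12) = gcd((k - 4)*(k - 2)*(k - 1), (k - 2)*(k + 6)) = k - 2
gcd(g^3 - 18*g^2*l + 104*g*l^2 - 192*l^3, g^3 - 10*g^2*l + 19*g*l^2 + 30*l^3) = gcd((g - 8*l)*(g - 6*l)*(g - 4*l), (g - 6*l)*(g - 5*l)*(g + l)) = g - 6*l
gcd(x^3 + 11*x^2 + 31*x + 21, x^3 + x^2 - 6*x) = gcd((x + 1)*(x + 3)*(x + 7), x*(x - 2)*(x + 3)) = x + 3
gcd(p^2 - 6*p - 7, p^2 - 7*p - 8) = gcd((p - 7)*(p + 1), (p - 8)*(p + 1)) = p + 1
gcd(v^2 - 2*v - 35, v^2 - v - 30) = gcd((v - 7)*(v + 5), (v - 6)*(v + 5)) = v + 5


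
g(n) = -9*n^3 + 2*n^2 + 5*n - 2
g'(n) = -27*n^2 + 4*n + 5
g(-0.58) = -2.47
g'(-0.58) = -6.40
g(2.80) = -169.89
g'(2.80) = -195.48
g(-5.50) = 1528.38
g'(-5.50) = -833.75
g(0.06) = -1.69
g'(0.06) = 5.14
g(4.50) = -759.12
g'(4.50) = -523.75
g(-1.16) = 8.94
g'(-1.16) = -35.97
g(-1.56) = 29.23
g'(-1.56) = -66.95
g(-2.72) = 180.31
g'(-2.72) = -205.64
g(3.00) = -212.00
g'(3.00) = -226.00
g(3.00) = -212.00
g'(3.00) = -226.00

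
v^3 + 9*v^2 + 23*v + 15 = (v + 1)*(v + 3)*(v + 5)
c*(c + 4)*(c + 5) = c^3 + 9*c^2 + 20*c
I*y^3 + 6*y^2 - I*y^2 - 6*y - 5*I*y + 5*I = (y - 1)*(y - 5*I)*(I*y + 1)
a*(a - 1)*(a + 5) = a^3 + 4*a^2 - 5*a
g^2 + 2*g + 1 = (g + 1)^2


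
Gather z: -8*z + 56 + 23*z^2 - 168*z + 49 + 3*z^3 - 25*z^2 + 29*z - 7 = 3*z^3 - 2*z^2 - 147*z + 98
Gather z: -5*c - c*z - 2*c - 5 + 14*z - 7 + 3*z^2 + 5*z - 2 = -7*c + 3*z^2 + z*(19 - c) - 14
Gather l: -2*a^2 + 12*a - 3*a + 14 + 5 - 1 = -2*a^2 + 9*a + 18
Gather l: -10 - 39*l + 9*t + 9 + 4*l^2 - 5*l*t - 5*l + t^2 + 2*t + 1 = 4*l^2 + l*(-5*t - 44) + t^2 + 11*t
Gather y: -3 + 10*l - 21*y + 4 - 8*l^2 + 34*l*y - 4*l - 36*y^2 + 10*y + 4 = -8*l^2 + 6*l - 36*y^2 + y*(34*l - 11) + 5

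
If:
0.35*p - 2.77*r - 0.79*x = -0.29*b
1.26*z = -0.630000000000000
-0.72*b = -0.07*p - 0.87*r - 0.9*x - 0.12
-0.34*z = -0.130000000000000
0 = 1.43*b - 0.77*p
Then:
No Solution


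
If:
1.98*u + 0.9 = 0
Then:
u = -0.45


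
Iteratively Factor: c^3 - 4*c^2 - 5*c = (c + 1)*(c^2 - 5*c) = (c - 5)*(c + 1)*(c)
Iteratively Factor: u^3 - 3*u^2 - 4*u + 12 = (u - 2)*(u^2 - u - 6) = (u - 3)*(u - 2)*(u + 2)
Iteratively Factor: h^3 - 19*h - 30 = (h - 5)*(h^2 + 5*h + 6) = (h - 5)*(h + 2)*(h + 3)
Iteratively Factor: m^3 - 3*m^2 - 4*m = (m - 4)*(m^2 + m) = m*(m - 4)*(m + 1)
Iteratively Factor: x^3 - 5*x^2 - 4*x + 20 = (x + 2)*(x^2 - 7*x + 10) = (x - 2)*(x + 2)*(x - 5)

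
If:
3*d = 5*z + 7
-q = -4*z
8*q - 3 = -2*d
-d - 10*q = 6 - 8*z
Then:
No Solution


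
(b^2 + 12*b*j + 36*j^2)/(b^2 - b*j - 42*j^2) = (b + 6*j)/(b - 7*j)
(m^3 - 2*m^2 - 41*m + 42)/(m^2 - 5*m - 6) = (-m^3 + 2*m^2 + 41*m - 42)/(-m^2 + 5*m + 6)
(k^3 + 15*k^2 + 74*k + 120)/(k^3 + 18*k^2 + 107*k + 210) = (k + 4)/(k + 7)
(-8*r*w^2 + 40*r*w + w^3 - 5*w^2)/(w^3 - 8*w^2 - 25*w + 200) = w*(-8*r + w)/(w^2 - 3*w - 40)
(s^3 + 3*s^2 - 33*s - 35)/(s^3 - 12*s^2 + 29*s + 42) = (s^2 + 2*s - 35)/(s^2 - 13*s + 42)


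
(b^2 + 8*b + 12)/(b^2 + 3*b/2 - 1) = 2*(b + 6)/(2*b - 1)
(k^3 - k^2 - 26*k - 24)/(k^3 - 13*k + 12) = (k^2 - 5*k - 6)/(k^2 - 4*k + 3)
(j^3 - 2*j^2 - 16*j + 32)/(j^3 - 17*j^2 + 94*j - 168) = (j^2 + 2*j - 8)/(j^2 - 13*j + 42)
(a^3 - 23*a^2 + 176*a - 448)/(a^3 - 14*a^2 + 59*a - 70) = (a^2 - 16*a + 64)/(a^2 - 7*a + 10)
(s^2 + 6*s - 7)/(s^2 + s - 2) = (s + 7)/(s + 2)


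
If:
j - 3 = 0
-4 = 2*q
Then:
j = 3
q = -2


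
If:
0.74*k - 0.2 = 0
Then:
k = 0.27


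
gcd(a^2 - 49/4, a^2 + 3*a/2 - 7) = a + 7/2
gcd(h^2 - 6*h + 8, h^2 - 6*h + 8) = h^2 - 6*h + 8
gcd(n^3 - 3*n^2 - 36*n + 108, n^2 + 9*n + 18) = n + 6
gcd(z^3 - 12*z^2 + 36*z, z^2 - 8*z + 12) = z - 6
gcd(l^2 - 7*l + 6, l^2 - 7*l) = 1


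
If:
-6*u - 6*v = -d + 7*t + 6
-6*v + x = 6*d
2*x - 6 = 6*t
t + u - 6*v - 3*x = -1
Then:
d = 76*x/129 - 1/43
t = x/3 - 1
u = 17*x/129 + 6/43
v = 1/43 - 109*x/258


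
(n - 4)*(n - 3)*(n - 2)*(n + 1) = n^4 - 8*n^3 + 17*n^2 + 2*n - 24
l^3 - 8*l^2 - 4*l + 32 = (l - 8)*(l - 2)*(l + 2)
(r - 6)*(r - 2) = r^2 - 8*r + 12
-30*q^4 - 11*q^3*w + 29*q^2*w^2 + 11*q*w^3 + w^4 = (-q + w)*(q + w)*(5*q + w)*(6*q + w)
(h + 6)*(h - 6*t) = h^2 - 6*h*t + 6*h - 36*t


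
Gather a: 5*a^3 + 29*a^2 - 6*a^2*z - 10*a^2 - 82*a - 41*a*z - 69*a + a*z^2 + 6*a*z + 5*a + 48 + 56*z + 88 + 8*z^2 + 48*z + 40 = 5*a^3 + a^2*(19 - 6*z) + a*(z^2 - 35*z - 146) + 8*z^2 + 104*z + 176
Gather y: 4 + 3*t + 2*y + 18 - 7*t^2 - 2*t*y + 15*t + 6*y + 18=-7*t^2 + 18*t + y*(8 - 2*t) + 40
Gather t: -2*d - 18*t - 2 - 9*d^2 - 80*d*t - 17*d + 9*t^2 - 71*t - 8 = -9*d^2 - 19*d + 9*t^2 + t*(-80*d - 89) - 10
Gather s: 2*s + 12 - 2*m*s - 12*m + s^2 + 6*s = -12*m + s^2 + s*(8 - 2*m) + 12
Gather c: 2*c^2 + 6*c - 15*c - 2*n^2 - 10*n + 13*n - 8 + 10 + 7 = 2*c^2 - 9*c - 2*n^2 + 3*n + 9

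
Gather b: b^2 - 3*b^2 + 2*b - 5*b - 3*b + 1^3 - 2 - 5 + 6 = -2*b^2 - 6*b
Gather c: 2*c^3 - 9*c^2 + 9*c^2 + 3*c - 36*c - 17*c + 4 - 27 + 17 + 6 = 2*c^3 - 50*c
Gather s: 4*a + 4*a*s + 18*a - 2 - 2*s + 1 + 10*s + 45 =22*a + s*(4*a + 8) + 44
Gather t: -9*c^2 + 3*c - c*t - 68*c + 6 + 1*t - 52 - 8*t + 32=-9*c^2 - 65*c + t*(-c - 7) - 14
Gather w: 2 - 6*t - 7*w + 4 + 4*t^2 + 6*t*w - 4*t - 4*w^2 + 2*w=4*t^2 - 10*t - 4*w^2 + w*(6*t - 5) + 6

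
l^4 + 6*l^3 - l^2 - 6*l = l*(l - 1)*(l + 1)*(l + 6)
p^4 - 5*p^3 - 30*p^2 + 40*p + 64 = (p - 8)*(p - 2)*(p + 1)*(p + 4)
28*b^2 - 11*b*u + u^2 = (-7*b + u)*(-4*b + u)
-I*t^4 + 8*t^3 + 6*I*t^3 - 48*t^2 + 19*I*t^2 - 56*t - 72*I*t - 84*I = (t - 7)*(t + 2*I)*(t + 6*I)*(-I*t - I)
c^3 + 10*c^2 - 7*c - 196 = (c - 4)*(c + 7)^2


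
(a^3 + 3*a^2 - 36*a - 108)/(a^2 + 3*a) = a - 36/a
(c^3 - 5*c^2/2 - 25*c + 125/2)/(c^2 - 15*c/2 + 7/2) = (2*c^3 - 5*c^2 - 50*c + 125)/(2*c^2 - 15*c + 7)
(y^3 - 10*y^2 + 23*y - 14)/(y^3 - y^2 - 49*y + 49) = (y - 2)/(y + 7)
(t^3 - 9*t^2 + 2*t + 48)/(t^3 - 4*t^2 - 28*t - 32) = (t - 3)/(t + 2)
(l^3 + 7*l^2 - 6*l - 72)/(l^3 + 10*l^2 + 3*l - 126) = (l + 4)/(l + 7)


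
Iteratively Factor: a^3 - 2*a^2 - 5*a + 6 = (a - 1)*(a^2 - a - 6) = (a - 1)*(a + 2)*(a - 3)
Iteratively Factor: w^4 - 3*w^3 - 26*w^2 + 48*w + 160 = (w - 5)*(w^3 + 2*w^2 - 16*w - 32) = (w - 5)*(w + 4)*(w^2 - 2*w - 8) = (w - 5)*(w + 2)*(w + 4)*(w - 4)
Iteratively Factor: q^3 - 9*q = (q)*(q^2 - 9) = q*(q - 3)*(q + 3)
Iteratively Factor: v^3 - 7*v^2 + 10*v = (v - 5)*(v^2 - 2*v) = (v - 5)*(v - 2)*(v)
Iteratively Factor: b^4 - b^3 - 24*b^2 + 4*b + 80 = (b - 5)*(b^3 + 4*b^2 - 4*b - 16) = (b - 5)*(b + 2)*(b^2 + 2*b - 8) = (b - 5)*(b + 2)*(b + 4)*(b - 2)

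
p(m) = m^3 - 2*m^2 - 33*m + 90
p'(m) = 3*m^2 - 4*m - 33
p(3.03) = -0.53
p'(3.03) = -17.58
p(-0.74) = 112.92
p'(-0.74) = -28.40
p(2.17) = 19.19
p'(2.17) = -27.55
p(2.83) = 3.26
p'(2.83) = -20.29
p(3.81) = -9.46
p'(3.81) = -4.69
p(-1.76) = 136.43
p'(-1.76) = -16.67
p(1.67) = 33.97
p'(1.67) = -31.31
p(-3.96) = 127.22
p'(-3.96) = 29.88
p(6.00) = 36.00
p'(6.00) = 51.00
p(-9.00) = -504.00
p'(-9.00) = 246.00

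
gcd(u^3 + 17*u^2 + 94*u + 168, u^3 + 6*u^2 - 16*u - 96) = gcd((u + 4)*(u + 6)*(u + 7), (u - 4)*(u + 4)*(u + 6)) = u^2 + 10*u + 24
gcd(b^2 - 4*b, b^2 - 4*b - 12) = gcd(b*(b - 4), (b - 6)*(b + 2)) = 1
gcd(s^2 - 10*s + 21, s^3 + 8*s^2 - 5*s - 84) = s - 3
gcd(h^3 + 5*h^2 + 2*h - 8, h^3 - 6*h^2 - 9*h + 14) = h^2 + h - 2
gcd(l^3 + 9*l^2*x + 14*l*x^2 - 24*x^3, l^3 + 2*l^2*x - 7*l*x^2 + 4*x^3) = -l^2 - 3*l*x + 4*x^2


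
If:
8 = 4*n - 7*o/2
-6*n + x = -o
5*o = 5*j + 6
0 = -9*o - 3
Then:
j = -23/15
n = 41/24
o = -1/3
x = 127/12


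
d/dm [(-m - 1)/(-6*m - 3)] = -1/(12*m^2 + 12*m + 3)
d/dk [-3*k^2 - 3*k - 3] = -6*k - 3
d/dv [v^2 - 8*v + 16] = 2*v - 8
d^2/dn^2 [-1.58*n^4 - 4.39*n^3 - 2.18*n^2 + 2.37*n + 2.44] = -18.96*n^2 - 26.34*n - 4.36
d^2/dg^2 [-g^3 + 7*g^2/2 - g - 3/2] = 7 - 6*g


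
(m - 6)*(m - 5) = m^2 - 11*m + 30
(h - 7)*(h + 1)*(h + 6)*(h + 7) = h^4 + 7*h^3 - 43*h^2 - 343*h - 294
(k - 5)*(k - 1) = k^2 - 6*k + 5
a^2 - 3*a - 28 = (a - 7)*(a + 4)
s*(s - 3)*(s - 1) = s^3 - 4*s^2 + 3*s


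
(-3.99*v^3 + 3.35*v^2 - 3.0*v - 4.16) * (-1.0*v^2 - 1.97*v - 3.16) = 3.99*v^5 + 4.5103*v^4 + 9.0089*v^3 - 0.516*v^2 + 17.6752*v + 13.1456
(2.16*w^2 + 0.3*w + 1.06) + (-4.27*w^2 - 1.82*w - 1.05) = -2.11*w^2 - 1.52*w + 0.01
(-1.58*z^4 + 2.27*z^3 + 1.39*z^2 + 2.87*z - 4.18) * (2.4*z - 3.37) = -3.792*z^5 + 10.7726*z^4 - 4.3139*z^3 + 2.2037*z^2 - 19.7039*z + 14.0866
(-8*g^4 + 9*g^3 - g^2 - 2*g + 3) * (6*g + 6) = -48*g^5 + 6*g^4 + 48*g^3 - 18*g^2 + 6*g + 18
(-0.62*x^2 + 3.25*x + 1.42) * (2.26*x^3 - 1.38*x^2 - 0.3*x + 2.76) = -1.4012*x^5 + 8.2006*x^4 - 1.0898*x^3 - 4.6458*x^2 + 8.544*x + 3.9192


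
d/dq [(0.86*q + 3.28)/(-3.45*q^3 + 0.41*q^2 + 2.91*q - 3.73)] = (5.934*q^3 + 33.5954*q^2 - 2.6896*q - 12.7526)/(11.9025*q^6 - 2.829*q^5 - 19.9109*q^4 + 28.1232*q^3 + 5.4095*q^2 - 21.7086*q + 13.9129)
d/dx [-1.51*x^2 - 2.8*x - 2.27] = -3.02*x - 2.8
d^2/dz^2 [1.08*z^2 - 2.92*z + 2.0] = 2.16000000000000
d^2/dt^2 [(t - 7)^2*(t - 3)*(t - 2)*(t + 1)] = 20*t^3 - 216*t^2 + 636*t - 408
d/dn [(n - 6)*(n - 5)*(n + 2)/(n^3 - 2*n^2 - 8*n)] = (7*n^2 - 60*n + 120)/(n^2*(n^2 - 8*n + 16))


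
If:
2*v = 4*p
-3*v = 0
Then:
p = 0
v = 0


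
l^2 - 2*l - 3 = (l - 3)*(l + 1)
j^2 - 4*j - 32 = (j - 8)*(j + 4)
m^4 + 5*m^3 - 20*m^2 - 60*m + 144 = (m - 3)*(m - 2)*(m + 4)*(m + 6)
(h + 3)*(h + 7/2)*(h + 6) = h^3 + 25*h^2/2 + 99*h/2 + 63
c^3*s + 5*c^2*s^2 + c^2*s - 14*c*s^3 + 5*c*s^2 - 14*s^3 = (c - 2*s)*(c + 7*s)*(c*s + s)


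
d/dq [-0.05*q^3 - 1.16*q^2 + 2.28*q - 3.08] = -0.15*q^2 - 2.32*q + 2.28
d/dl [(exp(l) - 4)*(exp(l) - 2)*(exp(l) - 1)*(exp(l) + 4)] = (4*exp(3*l) - 9*exp(2*l) - 28*exp(l) + 48)*exp(l)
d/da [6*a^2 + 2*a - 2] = 12*a + 2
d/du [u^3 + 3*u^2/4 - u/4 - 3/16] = 3*u^2 + 3*u/2 - 1/4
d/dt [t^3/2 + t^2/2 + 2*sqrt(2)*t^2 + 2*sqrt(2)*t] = 3*t^2/2 + t + 4*sqrt(2)*t + 2*sqrt(2)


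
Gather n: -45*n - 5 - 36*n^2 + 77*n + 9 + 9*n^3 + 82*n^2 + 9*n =9*n^3 + 46*n^2 + 41*n + 4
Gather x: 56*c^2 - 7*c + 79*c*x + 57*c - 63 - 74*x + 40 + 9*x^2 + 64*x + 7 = 56*c^2 + 50*c + 9*x^2 + x*(79*c - 10) - 16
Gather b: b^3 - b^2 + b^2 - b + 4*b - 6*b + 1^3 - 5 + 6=b^3 - 3*b + 2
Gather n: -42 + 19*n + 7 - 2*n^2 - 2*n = -2*n^2 + 17*n - 35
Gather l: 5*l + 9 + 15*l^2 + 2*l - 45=15*l^2 + 7*l - 36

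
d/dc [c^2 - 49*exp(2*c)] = 2*c - 98*exp(2*c)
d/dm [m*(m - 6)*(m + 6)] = 3*m^2 - 36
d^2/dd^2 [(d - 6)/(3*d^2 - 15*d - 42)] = 2*((11 - 3*d)*(-d^2 + 5*d + 14) - (d - 6)*(2*d - 5)^2)/(3*(-d^2 + 5*d + 14)^3)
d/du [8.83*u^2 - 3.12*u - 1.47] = 17.66*u - 3.12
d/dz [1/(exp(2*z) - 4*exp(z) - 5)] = 2*(2 - exp(z))*exp(z)/(-exp(2*z) + 4*exp(z) + 5)^2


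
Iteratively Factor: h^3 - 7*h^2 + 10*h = (h)*(h^2 - 7*h + 10) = h*(h - 5)*(h - 2)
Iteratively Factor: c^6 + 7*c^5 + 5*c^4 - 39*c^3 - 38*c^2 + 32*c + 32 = (c + 1)*(c^5 + 6*c^4 - c^3 - 38*c^2 + 32) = (c - 1)*(c + 1)*(c^4 + 7*c^3 + 6*c^2 - 32*c - 32) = (c - 1)*(c + 1)*(c + 4)*(c^3 + 3*c^2 - 6*c - 8) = (c - 1)*(c + 1)*(c + 4)^2*(c^2 - c - 2) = (c - 2)*(c - 1)*(c + 1)*(c + 4)^2*(c + 1)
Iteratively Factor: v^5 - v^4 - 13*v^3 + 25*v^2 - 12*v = (v + 4)*(v^4 - 5*v^3 + 7*v^2 - 3*v) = v*(v + 4)*(v^3 - 5*v^2 + 7*v - 3) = v*(v - 3)*(v + 4)*(v^2 - 2*v + 1) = v*(v - 3)*(v - 1)*(v + 4)*(v - 1)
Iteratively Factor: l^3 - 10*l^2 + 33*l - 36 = (l - 3)*(l^2 - 7*l + 12) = (l - 3)^2*(l - 4)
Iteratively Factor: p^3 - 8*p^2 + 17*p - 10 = (p - 1)*(p^2 - 7*p + 10) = (p - 5)*(p - 1)*(p - 2)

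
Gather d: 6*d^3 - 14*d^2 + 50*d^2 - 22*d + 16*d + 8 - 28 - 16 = 6*d^3 + 36*d^2 - 6*d - 36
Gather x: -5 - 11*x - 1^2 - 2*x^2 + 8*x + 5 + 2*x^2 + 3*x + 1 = 0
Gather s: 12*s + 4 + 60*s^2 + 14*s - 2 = 60*s^2 + 26*s + 2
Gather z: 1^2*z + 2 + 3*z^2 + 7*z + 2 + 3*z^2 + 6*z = 6*z^2 + 14*z + 4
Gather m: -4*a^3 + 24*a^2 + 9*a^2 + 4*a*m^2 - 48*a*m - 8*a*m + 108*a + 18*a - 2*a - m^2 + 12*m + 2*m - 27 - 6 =-4*a^3 + 33*a^2 + 124*a + m^2*(4*a - 1) + m*(14 - 56*a) - 33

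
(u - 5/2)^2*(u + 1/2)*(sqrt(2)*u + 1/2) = sqrt(2)*u^4 - 9*sqrt(2)*u^3/2 + u^3/2 - 9*u^2/4 + 15*sqrt(2)*u^2/4 + 15*u/8 + 25*sqrt(2)*u/8 + 25/16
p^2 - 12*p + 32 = (p - 8)*(p - 4)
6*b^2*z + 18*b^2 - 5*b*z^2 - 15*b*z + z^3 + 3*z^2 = (-3*b + z)*(-2*b + z)*(z + 3)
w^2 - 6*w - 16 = (w - 8)*(w + 2)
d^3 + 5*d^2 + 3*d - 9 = (d - 1)*(d + 3)^2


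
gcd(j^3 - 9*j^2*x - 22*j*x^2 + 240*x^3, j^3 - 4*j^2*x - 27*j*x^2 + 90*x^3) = -j^2 + j*x + 30*x^2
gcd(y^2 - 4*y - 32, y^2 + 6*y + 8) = y + 4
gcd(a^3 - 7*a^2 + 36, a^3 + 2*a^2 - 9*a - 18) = a^2 - a - 6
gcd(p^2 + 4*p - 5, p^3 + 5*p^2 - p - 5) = p^2 + 4*p - 5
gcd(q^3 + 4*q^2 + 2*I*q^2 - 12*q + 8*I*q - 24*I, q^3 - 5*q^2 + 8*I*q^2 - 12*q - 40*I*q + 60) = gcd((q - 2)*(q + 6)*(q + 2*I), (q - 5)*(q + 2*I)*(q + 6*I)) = q + 2*I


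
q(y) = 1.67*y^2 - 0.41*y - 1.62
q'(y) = 3.34*y - 0.41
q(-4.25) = 30.29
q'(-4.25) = -14.60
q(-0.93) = 0.21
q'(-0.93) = -3.52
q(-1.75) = 4.21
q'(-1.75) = -6.26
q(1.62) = 2.10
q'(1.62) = 5.00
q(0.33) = -1.57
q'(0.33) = 0.69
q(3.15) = 13.66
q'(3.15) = 10.11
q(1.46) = 1.34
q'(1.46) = 4.47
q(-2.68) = 11.47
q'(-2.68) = -9.36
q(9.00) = 129.96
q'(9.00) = 29.65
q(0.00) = -1.62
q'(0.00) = -0.41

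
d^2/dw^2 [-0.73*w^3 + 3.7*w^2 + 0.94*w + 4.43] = 7.4 - 4.38*w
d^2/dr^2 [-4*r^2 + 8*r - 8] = -8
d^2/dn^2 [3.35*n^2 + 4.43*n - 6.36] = 6.70000000000000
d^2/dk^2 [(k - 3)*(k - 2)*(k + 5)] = 6*k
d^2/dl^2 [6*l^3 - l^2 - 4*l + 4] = 36*l - 2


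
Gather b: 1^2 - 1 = 0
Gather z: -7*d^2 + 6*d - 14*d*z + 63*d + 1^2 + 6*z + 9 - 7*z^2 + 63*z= -7*d^2 + 69*d - 7*z^2 + z*(69 - 14*d) + 10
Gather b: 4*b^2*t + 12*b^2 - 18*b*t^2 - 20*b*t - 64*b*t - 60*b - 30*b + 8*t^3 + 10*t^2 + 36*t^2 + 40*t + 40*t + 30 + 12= b^2*(4*t + 12) + b*(-18*t^2 - 84*t - 90) + 8*t^3 + 46*t^2 + 80*t + 42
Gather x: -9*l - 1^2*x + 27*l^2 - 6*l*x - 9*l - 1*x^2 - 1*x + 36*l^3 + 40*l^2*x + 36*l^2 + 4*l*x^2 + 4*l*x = 36*l^3 + 63*l^2 - 18*l + x^2*(4*l - 1) + x*(40*l^2 - 2*l - 2)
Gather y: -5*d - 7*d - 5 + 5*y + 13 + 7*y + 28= -12*d + 12*y + 36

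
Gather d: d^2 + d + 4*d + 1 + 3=d^2 + 5*d + 4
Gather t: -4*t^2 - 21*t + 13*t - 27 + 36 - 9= -4*t^2 - 8*t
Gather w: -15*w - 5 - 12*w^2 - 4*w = -12*w^2 - 19*w - 5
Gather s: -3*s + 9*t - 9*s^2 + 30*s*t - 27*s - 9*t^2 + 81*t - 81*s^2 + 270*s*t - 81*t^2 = -90*s^2 + s*(300*t - 30) - 90*t^2 + 90*t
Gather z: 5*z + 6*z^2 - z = 6*z^2 + 4*z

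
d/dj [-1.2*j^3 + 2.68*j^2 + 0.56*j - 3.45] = -3.6*j^2 + 5.36*j + 0.56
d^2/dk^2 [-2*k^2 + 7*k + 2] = -4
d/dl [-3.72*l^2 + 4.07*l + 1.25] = 4.07 - 7.44*l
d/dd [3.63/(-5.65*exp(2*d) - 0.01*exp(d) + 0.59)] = (41.019*exp(d) + 0.0363)*exp(d)/(5.65*exp(2*d) + 0.01*exp(d) - 0.59)^2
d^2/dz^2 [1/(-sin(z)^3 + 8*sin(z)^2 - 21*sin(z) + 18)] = (9*sin(z)^4 - 34*sin(z)^3 + sin(z)^2 + 98*sin(z) - 66)/((sin(z) - 3)^4*(sin(z) - 2)^3)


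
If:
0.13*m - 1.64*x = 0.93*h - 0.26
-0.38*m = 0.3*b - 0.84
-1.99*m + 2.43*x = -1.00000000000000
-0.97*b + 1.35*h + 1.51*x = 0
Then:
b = -0.76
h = -2.66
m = 2.81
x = 1.89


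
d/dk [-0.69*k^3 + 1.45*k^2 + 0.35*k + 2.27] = -2.07*k^2 + 2.9*k + 0.35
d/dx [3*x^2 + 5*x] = 6*x + 5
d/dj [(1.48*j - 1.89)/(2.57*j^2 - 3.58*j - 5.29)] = (-3.8036*j^2 + 9.7146*j - 14.5954)/(6.6049*j^4 - 18.4012*j^3 - 14.3742*j^2 + 37.8764*j + 27.9841)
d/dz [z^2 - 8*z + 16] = 2*z - 8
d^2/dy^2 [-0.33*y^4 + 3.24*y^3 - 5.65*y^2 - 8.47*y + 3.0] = -3.96*y^2 + 19.44*y - 11.3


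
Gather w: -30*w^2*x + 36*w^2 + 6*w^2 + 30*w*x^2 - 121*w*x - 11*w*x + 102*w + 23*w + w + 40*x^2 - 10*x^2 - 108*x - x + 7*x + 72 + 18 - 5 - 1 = w^2*(42 - 30*x) + w*(30*x^2 - 132*x + 126) + 30*x^2 - 102*x + 84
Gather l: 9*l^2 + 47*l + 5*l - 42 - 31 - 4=9*l^2 + 52*l - 77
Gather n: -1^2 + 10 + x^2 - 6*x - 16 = x^2 - 6*x - 7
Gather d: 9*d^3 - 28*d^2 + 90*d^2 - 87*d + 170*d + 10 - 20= 9*d^3 + 62*d^2 + 83*d - 10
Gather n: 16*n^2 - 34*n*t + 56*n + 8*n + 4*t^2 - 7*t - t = 16*n^2 + n*(64 - 34*t) + 4*t^2 - 8*t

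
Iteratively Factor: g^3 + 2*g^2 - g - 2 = (g + 2)*(g^2 - 1) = (g - 1)*(g + 2)*(g + 1)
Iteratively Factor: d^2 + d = (d)*(d + 1)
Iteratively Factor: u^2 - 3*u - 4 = (u - 4)*(u + 1)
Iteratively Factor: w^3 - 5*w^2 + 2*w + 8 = (w + 1)*(w^2 - 6*w + 8) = (w - 4)*(w + 1)*(w - 2)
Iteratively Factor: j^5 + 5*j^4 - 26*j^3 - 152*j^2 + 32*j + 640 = (j - 2)*(j^4 + 7*j^3 - 12*j^2 - 176*j - 320) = (j - 2)*(j + 4)*(j^3 + 3*j^2 - 24*j - 80) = (j - 5)*(j - 2)*(j + 4)*(j^2 + 8*j + 16) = (j - 5)*(j - 2)*(j + 4)^2*(j + 4)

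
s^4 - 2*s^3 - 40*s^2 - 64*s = s*(s - 8)*(s + 2)*(s + 4)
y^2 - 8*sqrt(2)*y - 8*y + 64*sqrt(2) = (y - 8)*(y - 8*sqrt(2))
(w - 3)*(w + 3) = w^2 - 9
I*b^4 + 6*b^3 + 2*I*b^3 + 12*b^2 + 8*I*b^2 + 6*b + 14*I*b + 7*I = (b + 1)*(b - 7*I)*(b + I)*(I*b + I)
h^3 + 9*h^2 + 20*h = h*(h + 4)*(h + 5)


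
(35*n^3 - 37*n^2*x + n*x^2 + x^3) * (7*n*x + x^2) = 245*n^4*x - 224*n^3*x^2 - 30*n^2*x^3 + 8*n*x^4 + x^5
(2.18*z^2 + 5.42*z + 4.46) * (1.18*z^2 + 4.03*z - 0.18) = 2.5724*z^4 + 15.181*z^3 + 26.713*z^2 + 16.9982*z - 0.8028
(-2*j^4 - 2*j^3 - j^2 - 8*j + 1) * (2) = -4*j^4 - 4*j^3 - 2*j^2 - 16*j + 2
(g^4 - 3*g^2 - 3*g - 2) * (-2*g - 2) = -2*g^5 - 2*g^4 + 6*g^3 + 12*g^2 + 10*g + 4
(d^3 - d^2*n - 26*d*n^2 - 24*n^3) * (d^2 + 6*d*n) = d^5 + 5*d^4*n - 32*d^3*n^2 - 180*d^2*n^3 - 144*d*n^4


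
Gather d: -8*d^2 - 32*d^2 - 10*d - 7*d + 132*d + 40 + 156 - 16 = -40*d^2 + 115*d + 180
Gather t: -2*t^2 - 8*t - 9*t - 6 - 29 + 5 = -2*t^2 - 17*t - 30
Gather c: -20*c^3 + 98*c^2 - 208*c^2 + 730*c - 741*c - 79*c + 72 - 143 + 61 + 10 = -20*c^3 - 110*c^2 - 90*c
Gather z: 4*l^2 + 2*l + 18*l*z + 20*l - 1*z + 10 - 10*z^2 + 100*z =4*l^2 + 22*l - 10*z^2 + z*(18*l + 99) + 10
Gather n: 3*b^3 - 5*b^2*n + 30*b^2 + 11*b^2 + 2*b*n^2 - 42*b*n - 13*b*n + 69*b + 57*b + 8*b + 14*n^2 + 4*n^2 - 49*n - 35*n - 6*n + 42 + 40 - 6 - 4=3*b^3 + 41*b^2 + 134*b + n^2*(2*b + 18) + n*(-5*b^2 - 55*b - 90) + 72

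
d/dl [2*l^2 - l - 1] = 4*l - 1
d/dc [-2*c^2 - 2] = -4*c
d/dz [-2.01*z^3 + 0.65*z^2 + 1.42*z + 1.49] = -6.03*z^2 + 1.3*z + 1.42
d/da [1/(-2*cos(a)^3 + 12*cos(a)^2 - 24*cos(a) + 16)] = -3*sin(a)/(2*(cos(a) - 2)^4)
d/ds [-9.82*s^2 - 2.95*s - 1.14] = -19.64*s - 2.95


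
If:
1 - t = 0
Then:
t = 1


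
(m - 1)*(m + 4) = m^2 + 3*m - 4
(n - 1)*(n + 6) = n^2 + 5*n - 6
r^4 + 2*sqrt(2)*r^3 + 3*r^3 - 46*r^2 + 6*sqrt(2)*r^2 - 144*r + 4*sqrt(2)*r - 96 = (r + 1)*(r + 2)*(r - 4*sqrt(2))*(r + 6*sqrt(2))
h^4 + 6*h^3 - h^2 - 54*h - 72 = (h - 3)*(h + 2)*(h + 3)*(h + 4)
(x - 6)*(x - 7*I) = x^2 - 6*x - 7*I*x + 42*I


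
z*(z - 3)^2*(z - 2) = z^4 - 8*z^3 + 21*z^2 - 18*z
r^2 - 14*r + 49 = (r - 7)^2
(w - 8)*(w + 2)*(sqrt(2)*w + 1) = sqrt(2)*w^3 - 6*sqrt(2)*w^2 + w^2 - 16*sqrt(2)*w - 6*w - 16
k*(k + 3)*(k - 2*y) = k^3 - 2*k^2*y + 3*k^2 - 6*k*y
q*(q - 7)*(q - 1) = q^3 - 8*q^2 + 7*q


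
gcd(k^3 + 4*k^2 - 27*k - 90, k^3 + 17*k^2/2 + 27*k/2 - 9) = k^2 + 9*k + 18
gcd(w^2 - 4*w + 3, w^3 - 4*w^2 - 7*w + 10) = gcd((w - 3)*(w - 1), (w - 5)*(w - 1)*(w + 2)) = w - 1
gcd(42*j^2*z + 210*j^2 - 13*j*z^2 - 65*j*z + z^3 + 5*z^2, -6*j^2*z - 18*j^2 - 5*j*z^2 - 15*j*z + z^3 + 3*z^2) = -6*j + z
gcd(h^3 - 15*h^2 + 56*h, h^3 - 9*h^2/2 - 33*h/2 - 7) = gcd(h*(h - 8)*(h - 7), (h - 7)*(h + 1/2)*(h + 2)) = h - 7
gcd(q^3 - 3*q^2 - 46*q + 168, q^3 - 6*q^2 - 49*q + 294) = q^2 + q - 42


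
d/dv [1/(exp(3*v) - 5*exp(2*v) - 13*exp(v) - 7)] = (-3*exp(2*v) + 10*exp(v) + 13)*exp(v)/(-exp(3*v) + 5*exp(2*v) + 13*exp(v) + 7)^2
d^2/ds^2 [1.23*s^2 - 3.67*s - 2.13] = 2.46000000000000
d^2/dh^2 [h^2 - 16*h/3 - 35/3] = 2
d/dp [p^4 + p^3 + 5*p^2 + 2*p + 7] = 4*p^3 + 3*p^2 + 10*p + 2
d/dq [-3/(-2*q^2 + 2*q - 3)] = 6*(1 - 2*q)/(2*q^2 - 2*q + 3)^2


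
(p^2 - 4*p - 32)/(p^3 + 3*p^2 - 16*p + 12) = (p^2 - 4*p - 32)/(p^3 + 3*p^2 - 16*p + 12)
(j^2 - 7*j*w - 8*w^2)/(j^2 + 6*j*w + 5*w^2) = (j - 8*w)/(j + 5*w)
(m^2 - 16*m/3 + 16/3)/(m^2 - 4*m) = (m - 4/3)/m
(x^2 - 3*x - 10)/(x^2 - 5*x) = (x + 2)/x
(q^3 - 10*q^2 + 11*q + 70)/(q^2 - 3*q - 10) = q - 7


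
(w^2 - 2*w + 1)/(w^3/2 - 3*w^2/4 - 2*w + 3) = 4*(w^2 - 2*w + 1)/(2*w^3 - 3*w^2 - 8*w + 12)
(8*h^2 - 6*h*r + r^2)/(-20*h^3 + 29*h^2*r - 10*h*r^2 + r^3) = (-2*h + r)/(5*h^2 - 6*h*r + r^2)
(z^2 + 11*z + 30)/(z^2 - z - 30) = (z + 6)/(z - 6)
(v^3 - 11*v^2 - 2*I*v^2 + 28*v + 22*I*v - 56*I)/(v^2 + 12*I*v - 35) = (v^3 + v^2*(-11 - 2*I) + v*(28 + 22*I) - 56*I)/(v^2 + 12*I*v - 35)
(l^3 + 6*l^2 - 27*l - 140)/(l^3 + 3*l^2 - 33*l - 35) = (l + 4)/(l + 1)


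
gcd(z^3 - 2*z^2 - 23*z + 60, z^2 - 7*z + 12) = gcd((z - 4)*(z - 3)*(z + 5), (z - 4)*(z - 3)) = z^2 - 7*z + 12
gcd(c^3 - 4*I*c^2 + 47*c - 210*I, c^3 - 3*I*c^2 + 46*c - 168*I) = c^2 + I*c + 42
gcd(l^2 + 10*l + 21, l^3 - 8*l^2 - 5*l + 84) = l + 3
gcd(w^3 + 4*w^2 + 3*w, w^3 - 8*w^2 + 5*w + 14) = w + 1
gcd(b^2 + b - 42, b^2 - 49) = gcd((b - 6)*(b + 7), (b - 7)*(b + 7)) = b + 7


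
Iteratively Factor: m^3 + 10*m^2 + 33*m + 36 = (m + 4)*(m^2 + 6*m + 9) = (m + 3)*(m + 4)*(m + 3)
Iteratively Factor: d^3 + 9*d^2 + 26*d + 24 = (d + 3)*(d^2 + 6*d + 8) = (d + 3)*(d + 4)*(d + 2)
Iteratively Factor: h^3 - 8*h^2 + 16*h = (h - 4)*(h^2 - 4*h) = (h - 4)^2*(h)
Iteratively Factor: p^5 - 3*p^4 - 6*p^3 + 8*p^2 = (p - 1)*(p^4 - 2*p^3 - 8*p^2) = (p - 4)*(p - 1)*(p^3 + 2*p^2) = (p - 4)*(p - 1)*(p + 2)*(p^2) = p*(p - 4)*(p - 1)*(p + 2)*(p)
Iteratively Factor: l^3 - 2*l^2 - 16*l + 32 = (l + 4)*(l^2 - 6*l + 8) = (l - 2)*(l + 4)*(l - 4)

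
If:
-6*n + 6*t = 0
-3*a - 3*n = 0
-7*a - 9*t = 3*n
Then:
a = 0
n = 0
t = 0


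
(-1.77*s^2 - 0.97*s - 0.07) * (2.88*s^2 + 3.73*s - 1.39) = -5.0976*s^4 - 9.3957*s^3 - 1.3594*s^2 + 1.0872*s + 0.0973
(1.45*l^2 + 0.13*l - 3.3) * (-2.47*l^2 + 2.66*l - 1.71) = -3.5815*l^4 + 3.5359*l^3 + 6.0173*l^2 - 9.0003*l + 5.643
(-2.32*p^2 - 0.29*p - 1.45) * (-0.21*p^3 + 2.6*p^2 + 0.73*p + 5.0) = 0.4872*p^5 - 5.9711*p^4 - 2.1431*p^3 - 15.5817*p^2 - 2.5085*p - 7.25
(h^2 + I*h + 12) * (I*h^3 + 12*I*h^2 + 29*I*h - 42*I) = I*h^5 - h^4 + 12*I*h^4 - 12*h^3 + 41*I*h^3 - 29*h^2 + 102*I*h^2 + 42*h + 348*I*h - 504*I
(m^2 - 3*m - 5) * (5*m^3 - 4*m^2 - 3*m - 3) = 5*m^5 - 19*m^4 - 16*m^3 + 26*m^2 + 24*m + 15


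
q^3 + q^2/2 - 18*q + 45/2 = (q - 3)*(q - 3/2)*(q + 5)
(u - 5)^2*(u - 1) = u^3 - 11*u^2 + 35*u - 25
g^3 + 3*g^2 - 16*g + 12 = (g - 2)*(g - 1)*(g + 6)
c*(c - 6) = c^2 - 6*c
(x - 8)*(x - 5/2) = x^2 - 21*x/2 + 20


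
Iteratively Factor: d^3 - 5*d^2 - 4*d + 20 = (d - 2)*(d^2 - 3*d - 10) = (d - 5)*(d - 2)*(d + 2)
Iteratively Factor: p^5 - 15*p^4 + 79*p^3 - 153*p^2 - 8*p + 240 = (p + 1)*(p^4 - 16*p^3 + 95*p^2 - 248*p + 240) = (p - 3)*(p + 1)*(p^3 - 13*p^2 + 56*p - 80) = (p - 5)*(p - 3)*(p + 1)*(p^2 - 8*p + 16) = (p - 5)*(p - 4)*(p - 3)*(p + 1)*(p - 4)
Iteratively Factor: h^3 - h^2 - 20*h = (h + 4)*(h^2 - 5*h) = h*(h + 4)*(h - 5)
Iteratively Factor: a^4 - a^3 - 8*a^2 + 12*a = (a)*(a^3 - a^2 - 8*a + 12) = a*(a - 2)*(a^2 + a - 6) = a*(a - 2)*(a + 3)*(a - 2)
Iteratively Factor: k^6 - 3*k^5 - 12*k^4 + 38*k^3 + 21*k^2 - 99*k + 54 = (k - 3)*(k^5 - 12*k^3 + 2*k^2 + 27*k - 18) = (k - 3)*(k - 1)*(k^4 + k^3 - 11*k^2 - 9*k + 18) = (k - 3)*(k - 1)^2*(k^3 + 2*k^2 - 9*k - 18) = (k - 3)^2*(k - 1)^2*(k^2 + 5*k + 6) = (k - 3)^2*(k - 1)^2*(k + 3)*(k + 2)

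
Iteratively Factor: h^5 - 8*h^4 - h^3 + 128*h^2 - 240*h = (h)*(h^4 - 8*h^3 - h^2 + 128*h - 240) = h*(h - 4)*(h^3 - 4*h^2 - 17*h + 60) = h*(h - 4)*(h + 4)*(h^2 - 8*h + 15) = h*(h - 5)*(h - 4)*(h + 4)*(h - 3)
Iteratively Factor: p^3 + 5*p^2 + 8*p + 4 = (p + 2)*(p^2 + 3*p + 2) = (p + 2)^2*(p + 1)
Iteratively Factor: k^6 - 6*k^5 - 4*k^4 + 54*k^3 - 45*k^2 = (k - 5)*(k^5 - k^4 - 9*k^3 + 9*k^2) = k*(k - 5)*(k^4 - k^3 - 9*k^2 + 9*k) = k*(k - 5)*(k + 3)*(k^3 - 4*k^2 + 3*k) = k*(k - 5)*(k - 3)*(k + 3)*(k^2 - k) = k^2*(k - 5)*(k - 3)*(k + 3)*(k - 1)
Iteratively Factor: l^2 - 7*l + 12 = (l - 4)*(l - 3)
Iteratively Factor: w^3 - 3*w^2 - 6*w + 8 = (w - 4)*(w^2 + w - 2) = (w - 4)*(w + 2)*(w - 1)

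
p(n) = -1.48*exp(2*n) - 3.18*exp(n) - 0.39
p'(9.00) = -194379276.45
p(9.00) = -97202522.52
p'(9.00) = -194379276.45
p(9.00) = -97202522.52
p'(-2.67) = -0.23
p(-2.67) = -0.62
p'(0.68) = -17.81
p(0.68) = -12.43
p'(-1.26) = -1.14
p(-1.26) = -1.41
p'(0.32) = -9.99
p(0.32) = -7.58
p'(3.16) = -1719.45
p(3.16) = -897.59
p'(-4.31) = -0.04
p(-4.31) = -0.43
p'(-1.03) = -1.51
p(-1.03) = -1.71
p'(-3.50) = -0.10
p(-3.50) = -0.49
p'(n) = -2.96*exp(2*n) - 3.18*exp(n)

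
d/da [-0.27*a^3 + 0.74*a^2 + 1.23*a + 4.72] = -0.81*a^2 + 1.48*a + 1.23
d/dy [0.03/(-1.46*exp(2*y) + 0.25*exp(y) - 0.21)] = (0.0876*exp(y) - 0.0075)*exp(y)/(1.46*exp(2*y) - 0.25*exp(y) + 0.21)^2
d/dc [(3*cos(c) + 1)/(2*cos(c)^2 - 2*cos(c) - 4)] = (-3*sin(c)^2 + 2*cos(c) + 8)*sin(c)/(2*(sin(c)^2 + cos(c) + 1)^2)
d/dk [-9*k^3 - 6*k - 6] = -27*k^2 - 6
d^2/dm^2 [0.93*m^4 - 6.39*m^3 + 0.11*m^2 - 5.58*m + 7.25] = 11.16*m^2 - 38.34*m + 0.22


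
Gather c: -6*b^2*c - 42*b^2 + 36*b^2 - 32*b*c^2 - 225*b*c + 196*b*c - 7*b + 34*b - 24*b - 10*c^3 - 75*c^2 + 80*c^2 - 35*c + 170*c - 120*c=-6*b^2 + 3*b - 10*c^3 + c^2*(5 - 32*b) + c*(-6*b^2 - 29*b + 15)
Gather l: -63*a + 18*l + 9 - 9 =-63*a + 18*l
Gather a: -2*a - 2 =-2*a - 2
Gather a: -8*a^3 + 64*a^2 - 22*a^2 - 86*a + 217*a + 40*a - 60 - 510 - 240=-8*a^3 + 42*a^2 + 171*a - 810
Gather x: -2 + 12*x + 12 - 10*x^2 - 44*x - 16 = -10*x^2 - 32*x - 6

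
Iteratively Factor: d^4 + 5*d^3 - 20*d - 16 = (d + 1)*(d^3 + 4*d^2 - 4*d - 16) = (d - 2)*(d + 1)*(d^2 + 6*d + 8) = (d - 2)*(d + 1)*(d + 4)*(d + 2)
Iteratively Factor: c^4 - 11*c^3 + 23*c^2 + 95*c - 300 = (c + 3)*(c^3 - 14*c^2 + 65*c - 100) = (c - 5)*(c + 3)*(c^2 - 9*c + 20) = (c - 5)^2*(c + 3)*(c - 4)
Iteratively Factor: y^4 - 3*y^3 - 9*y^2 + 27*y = (y - 3)*(y^3 - 9*y) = y*(y - 3)*(y^2 - 9) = y*(y - 3)^2*(y + 3)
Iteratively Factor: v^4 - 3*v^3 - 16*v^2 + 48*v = (v)*(v^3 - 3*v^2 - 16*v + 48) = v*(v - 3)*(v^2 - 16) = v*(v - 4)*(v - 3)*(v + 4)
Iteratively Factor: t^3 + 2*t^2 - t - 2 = (t - 1)*(t^2 + 3*t + 2) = (t - 1)*(t + 1)*(t + 2)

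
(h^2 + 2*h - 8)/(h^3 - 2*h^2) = (h + 4)/h^2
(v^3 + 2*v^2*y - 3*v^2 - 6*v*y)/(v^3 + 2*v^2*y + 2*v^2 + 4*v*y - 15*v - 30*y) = v/(v + 5)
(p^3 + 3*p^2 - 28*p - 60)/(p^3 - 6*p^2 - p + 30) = (p + 6)/(p - 3)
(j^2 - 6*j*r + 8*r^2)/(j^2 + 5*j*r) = (j^2 - 6*j*r + 8*r^2)/(j*(j + 5*r))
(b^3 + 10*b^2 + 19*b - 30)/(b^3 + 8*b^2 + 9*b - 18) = (b + 5)/(b + 3)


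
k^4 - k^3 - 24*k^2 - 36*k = k*(k - 6)*(k + 2)*(k + 3)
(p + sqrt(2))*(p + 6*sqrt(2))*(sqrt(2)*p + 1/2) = sqrt(2)*p^3 + 29*p^2/2 + 31*sqrt(2)*p/2 + 6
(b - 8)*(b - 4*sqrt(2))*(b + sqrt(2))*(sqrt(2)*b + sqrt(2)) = sqrt(2)*b^4 - 7*sqrt(2)*b^3 - 6*b^3 - 16*sqrt(2)*b^2 + 42*b^2 + 48*b + 56*sqrt(2)*b + 64*sqrt(2)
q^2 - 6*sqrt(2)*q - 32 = (q - 8*sqrt(2))*(q + 2*sqrt(2))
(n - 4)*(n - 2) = n^2 - 6*n + 8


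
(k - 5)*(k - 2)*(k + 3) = k^3 - 4*k^2 - 11*k + 30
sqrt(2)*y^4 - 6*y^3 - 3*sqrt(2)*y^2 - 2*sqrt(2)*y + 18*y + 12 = (y - 2)*(y + 1)*(y - 3*sqrt(2))*(sqrt(2)*y + sqrt(2))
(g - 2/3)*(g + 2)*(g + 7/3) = g^3 + 11*g^2/3 + 16*g/9 - 28/9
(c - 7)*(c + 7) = c^2 - 49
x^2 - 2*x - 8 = (x - 4)*(x + 2)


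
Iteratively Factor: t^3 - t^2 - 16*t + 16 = (t - 1)*(t^2 - 16) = (t - 4)*(t - 1)*(t + 4)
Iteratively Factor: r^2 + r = (r)*(r + 1)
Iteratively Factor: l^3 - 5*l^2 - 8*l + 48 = (l + 3)*(l^2 - 8*l + 16) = (l - 4)*(l + 3)*(l - 4)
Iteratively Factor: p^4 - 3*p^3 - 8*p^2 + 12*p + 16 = (p + 2)*(p^3 - 5*p^2 + 2*p + 8) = (p - 4)*(p + 2)*(p^2 - p - 2) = (p - 4)*(p + 1)*(p + 2)*(p - 2)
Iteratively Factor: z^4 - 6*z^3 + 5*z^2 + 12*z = (z - 3)*(z^3 - 3*z^2 - 4*z) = (z - 4)*(z - 3)*(z^2 + z) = (z - 4)*(z - 3)*(z + 1)*(z)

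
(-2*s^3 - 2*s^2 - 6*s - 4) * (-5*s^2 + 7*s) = 10*s^5 - 4*s^4 + 16*s^3 - 22*s^2 - 28*s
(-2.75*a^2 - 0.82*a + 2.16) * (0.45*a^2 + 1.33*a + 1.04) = -1.2375*a^4 - 4.0265*a^3 - 2.9786*a^2 + 2.02*a + 2.2464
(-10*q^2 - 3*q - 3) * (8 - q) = 10*q^3 - 77*q^2 - 21*q - 24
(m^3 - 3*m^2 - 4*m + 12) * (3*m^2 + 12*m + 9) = 3*m^5 + 3*m^4 - 39*m^3 - 39*m^2 + 108*m + 108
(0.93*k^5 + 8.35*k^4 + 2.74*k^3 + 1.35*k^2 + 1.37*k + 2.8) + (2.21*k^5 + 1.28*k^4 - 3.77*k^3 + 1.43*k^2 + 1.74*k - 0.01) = 3.14*k^5 + 9.63*k^4 - 1.03*k^3 + 2.78*k^2 + 3.11*k + 2.79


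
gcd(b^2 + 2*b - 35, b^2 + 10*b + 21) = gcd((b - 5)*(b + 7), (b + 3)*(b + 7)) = b + 7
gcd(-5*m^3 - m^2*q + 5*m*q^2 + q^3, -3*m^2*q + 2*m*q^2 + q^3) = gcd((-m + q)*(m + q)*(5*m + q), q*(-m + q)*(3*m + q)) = -m + q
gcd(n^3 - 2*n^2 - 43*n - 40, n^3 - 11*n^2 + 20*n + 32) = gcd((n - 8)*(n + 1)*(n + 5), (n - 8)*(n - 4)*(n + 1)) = n^2 - 7*n - 8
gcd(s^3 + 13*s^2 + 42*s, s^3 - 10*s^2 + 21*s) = s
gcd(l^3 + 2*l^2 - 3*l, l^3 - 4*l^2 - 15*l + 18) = l^2 + 2*l - 3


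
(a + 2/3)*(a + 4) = a^2 + 14*a/3 + 8/3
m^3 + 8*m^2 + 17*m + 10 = (m + 1)*(m + 2)*(m + 5)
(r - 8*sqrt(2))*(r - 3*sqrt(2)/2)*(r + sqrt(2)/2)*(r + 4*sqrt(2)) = r^4 - 5*sqrt(2)*r^3 - 115*r^2/2 + 70*sqrt(2)*r + 96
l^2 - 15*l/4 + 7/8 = (l - 7/2)*(l - 1/4)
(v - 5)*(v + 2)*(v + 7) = v^3 + 4*v^2 - 31*v - 70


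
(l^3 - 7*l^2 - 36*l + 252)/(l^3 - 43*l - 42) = (l - 6)/(l + 1)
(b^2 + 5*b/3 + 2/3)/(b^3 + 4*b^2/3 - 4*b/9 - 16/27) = 9*(b + 1)/(9*b^2 + 6*b - 8)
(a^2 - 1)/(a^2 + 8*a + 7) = (a - 1)/(a + 7)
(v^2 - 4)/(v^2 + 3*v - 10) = (v + 2)/(v + 5)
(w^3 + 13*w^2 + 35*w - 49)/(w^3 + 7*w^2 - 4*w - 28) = (w^2 + 6*w - 7)/(w^2 - 4)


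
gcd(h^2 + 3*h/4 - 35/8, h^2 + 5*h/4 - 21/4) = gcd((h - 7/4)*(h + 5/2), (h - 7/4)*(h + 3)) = h - 7/4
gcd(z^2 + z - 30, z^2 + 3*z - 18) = z + 6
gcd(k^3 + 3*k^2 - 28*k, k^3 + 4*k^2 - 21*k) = k^2 + 7*k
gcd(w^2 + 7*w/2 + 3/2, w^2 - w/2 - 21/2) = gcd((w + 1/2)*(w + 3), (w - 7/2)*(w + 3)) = w + 3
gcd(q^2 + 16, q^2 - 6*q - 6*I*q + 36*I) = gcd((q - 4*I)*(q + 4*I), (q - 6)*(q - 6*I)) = 1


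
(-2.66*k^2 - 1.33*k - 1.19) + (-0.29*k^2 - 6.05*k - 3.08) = -2.95*k^2 - 7.38*k - 4.27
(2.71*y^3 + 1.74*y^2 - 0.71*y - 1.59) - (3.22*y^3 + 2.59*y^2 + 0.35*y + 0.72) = -0.51*y^3 - 0.85*y^2 - 1.06*y - 2.31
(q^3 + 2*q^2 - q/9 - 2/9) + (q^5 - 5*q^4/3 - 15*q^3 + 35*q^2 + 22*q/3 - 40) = q^5 - 5*q^4/3 - 14*q^3 + 37*q^2 + 65*q/9 - 362/9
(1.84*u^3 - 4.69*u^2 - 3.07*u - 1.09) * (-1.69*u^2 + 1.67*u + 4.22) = -3.1096*u^5 + 10.9989*u^4 + 5.1208*u^3 - 23.0766*u^2 - 14.7757*u - 4.5998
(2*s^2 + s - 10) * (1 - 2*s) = -4*s^3 + 21*s - 10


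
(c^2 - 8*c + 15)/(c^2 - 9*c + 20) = (c - 3)/(c - 4)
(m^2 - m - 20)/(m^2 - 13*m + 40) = (m + 4)/(m - 8)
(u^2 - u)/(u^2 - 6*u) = (u - 1)/(u - 6)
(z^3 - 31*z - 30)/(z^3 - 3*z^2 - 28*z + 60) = (z + 1)/(z - 2)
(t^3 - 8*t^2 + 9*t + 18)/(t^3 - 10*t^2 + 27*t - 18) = (t + 1)/(t - 1)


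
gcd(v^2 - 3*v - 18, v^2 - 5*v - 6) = v - 6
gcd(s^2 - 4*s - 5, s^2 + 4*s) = 1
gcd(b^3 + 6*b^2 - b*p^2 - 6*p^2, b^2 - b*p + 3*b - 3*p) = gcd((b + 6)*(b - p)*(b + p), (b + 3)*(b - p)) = -b + p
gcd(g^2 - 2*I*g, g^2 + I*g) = g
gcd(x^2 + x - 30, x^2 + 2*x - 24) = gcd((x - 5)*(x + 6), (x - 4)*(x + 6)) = x + 6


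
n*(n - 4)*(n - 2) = n^3 - 6*n^2 + 8*n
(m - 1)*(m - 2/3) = m^2 - 5*m/3 + 2/3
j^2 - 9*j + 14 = (j - 7)*(j - 2)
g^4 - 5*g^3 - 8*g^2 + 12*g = g*(g - 6)*(g - 1)*(g + 2)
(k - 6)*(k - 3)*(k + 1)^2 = k^4 - 7*k^3 + k^2 + 27*k + 18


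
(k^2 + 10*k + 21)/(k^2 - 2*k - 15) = (k + 7)/(k - 5)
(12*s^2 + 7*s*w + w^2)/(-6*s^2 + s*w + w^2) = (-4*s - w)/(2*s - w)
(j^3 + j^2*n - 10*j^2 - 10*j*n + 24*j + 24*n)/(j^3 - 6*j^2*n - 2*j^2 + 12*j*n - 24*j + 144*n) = (j^2 + j*n - 4*j - 4*n)/(j^2 - 6*j*n + 4*j - 24*n)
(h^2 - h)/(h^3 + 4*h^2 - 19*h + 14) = h/(h^2 + 5*h - 14)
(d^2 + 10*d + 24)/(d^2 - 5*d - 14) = (d^2 + 10*d + 24)/(d^2 - 5*d - 14)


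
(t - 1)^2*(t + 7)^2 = t^4 + 12*t^3 + 22*t^2 - 84*t + 49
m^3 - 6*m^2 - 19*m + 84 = (m - 7)*(m - 3)*(m + 4)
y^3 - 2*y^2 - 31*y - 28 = (y - 7)*(y + 1)*(y + 4)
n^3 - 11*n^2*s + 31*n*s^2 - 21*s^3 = (n - 7*s)*(n - 3*s)*(n - s)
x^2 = x^2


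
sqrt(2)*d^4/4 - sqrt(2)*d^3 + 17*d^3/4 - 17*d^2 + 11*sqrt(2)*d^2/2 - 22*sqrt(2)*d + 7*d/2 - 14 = (d/2 + sqrt(2)/2)*(d - 4)*(d + 7*sqrt(2))*(sqrt(2)*d/2 + 1/2)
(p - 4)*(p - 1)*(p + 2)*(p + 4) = p^4 + p^3 - 18*p^2 - 16*p + 32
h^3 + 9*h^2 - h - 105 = (h - 3)*(h + 5)*(h + 7)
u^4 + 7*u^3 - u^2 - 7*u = u*(u - 1)*(u + 1)*(u + 7)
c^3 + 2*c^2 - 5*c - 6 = (c - 2)*(c + 1)*(c + 3)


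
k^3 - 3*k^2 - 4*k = k*(k - 4)*(k + 1)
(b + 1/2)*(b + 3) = b^2 + 7*b/2 + 3/2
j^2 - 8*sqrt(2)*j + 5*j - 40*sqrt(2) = (j + 5)*(j - 8*sqrt(2))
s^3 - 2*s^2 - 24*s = s*(s - 6)*(s + 4)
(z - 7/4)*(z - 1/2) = z^2 - 9*z/4 + 7/8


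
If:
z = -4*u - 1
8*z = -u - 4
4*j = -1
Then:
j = -1/4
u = -4/31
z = -15/31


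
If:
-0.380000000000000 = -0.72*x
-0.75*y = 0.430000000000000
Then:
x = 0.53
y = -0.57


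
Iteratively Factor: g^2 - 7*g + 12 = (g - 4)*(g - 3)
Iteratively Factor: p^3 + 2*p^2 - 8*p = (p)*(p^2 + 2*p - 8) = p*(p + 4)*(p - 2)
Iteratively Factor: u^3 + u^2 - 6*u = (u - 2)*(u^2 + 3*u) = (u - 2)*(u + 3)*(u)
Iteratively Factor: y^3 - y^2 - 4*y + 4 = (y - 2)*(y^2 + y - 2) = (y - 2)*(y - 1)*(y + 2)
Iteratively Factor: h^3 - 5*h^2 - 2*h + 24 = (h - 4)*(h^2 - h - 6) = (h - 4)*(h - 3)*(h + 2)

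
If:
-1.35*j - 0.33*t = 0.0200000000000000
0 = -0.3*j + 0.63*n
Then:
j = -0.244444444444444*t - 0.0148148148148148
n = -0.116402116402116*t - 0.00705467372134039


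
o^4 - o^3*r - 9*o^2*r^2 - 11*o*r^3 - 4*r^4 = (o - 4*r)*(o + r)^3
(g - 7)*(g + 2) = g^2 - 5*g - 14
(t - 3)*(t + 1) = t^2 - 2*t - 3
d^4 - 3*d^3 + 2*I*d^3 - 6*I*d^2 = d^2*(d - 3)*(d + 2*I)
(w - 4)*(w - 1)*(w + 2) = w^3 - 3*w^2 - 6*w + 8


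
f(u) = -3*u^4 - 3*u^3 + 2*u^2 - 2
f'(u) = -12*u^3 - 9*u^2 + 4*u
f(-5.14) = -1635.76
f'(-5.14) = 1371.22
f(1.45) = -20.20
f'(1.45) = -49.71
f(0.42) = -1.96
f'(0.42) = -0.80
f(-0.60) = -1.02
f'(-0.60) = -3.05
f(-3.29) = -225.00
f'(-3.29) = 316.76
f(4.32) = -1251.40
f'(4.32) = -1118.14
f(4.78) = -1850.10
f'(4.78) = -1497.10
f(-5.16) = -1663.35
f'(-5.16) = 1388.39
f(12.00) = -67106.00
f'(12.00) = -21984.00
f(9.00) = -21710.00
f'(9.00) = -9441.00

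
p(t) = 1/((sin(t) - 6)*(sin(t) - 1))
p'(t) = -cos(t)/((sin(t) - 6)*(sin(t) - 1)^2) - cos(t)/((sin(t) - 6)^2*(sin(t) - 1)) = (7 - 2*sin(t))*cos(t)/((sin(t) - 6)^2*(sin(t) - 1)^2)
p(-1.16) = 0.08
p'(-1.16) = 0.02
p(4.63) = 0.07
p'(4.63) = -0.00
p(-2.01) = 0.08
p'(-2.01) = -0.02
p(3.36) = 0.13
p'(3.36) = -0.13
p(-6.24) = 0.18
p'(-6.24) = 0.21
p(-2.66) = 0.11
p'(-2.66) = -0.08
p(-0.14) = 0.14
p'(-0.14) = 0.15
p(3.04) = 0.19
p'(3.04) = -0.24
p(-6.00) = 0.24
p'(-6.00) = 0.36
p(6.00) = 0.12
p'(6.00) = 0.11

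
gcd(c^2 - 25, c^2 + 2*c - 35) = c - 5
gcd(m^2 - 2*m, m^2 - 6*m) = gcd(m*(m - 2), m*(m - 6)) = m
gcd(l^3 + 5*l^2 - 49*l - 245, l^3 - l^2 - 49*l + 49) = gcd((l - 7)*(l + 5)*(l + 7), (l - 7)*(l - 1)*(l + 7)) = l^2 - 49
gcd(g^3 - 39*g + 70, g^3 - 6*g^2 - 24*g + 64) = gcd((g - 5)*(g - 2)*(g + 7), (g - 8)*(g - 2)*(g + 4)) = g - 2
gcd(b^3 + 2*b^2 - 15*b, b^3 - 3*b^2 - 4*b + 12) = b - 3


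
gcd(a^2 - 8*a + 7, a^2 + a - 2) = a - 1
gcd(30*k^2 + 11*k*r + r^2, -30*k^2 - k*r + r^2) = 5*k + r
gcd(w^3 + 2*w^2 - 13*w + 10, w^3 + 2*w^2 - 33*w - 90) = w + 5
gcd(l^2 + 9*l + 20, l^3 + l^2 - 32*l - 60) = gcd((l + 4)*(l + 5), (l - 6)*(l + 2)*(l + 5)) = l + 5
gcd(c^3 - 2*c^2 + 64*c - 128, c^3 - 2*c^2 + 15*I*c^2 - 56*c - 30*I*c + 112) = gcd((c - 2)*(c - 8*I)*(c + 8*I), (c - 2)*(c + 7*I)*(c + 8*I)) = c^2 + c*(-2 + 8*I) - 16*I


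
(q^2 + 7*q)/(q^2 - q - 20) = q*(q + 7)/(q^2 - q - 20)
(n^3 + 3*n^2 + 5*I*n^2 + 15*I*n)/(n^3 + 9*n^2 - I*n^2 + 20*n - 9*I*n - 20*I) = n*(n^2 + n*(3 + 5*I) + 15*I)/(n^3 + n^2*(9 - I) + n*(20 - 9*I) - 20*I)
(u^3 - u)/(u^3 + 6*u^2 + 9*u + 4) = u*(u - 1)/(u^2 + 5*u + 4)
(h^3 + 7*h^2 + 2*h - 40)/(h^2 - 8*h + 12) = (h^2 + 9*h + 20)/(h - 6)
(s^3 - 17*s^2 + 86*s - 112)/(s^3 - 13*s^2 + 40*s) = (s^2 - 9*s + 14)/(s*(s - 5))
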